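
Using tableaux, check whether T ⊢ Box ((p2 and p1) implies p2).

Yes, valid

Tableau for the negation not Box ((p2 and p1) implies p2):
1. not Box ((p2 and p1) implies p2), u
2. not ((p2 and p1) implies p2), v
3. p2 and p1, v
4. not p2, v
5. p2, v
6. p1, v
Accessibility: uRu, uRv, vRv
Branch closes: p2 and not p2 both at v.
Every branch of the negation's tableau closes; the branch above is one of them.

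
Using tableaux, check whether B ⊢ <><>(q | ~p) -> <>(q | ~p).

Not valid

Tableau for the negation ~(<><>(q | ~p) -> <>(q | ~p)):
1. ~(<><>(q | ~p) -> <>(q | ~p)), u
2. <><>(q | ~p), u
3. ~<>(q | ~p), u
4. ~(q | ~p), u
5. ~q, u
6. p, u
7. <>(q | ~p), v
8. ~(q | ~p), v
9. ~q, v
10. p, v
11. q | ~p, w
12. ~p, w
Accessibility: uRu, uRv, vRu, vRv, vRw, wRv, wRw
The negation has an open branch (countermodel exists).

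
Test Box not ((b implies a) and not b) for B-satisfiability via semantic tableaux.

Satisfiable (open branch found)

1. Box not ((b implies a) and not b), w0
2. not ((b implies a) and not b), w0   [Box-rule on 1 via w0Rw0]
3. b, w0   [neg-and-rule on 2 (branches; this branch)]
Accessibility: w0Rw0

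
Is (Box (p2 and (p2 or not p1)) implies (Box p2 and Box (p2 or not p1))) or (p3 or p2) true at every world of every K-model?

Tableau for the negation not ((Box (p2 and (p2 or not p1)) implies (Box p2 and Box (p2 or not p1))) or (p3 or p2)):
1. not ((Box (p2 and (p2 or not p1)) implies (Box p2 and Box (p2 or not p1))) or (p3 or p2)), u
2. not (Box (p2 and (p2 or not p1)) implies (Box p2 and Box (p2 or not p1))), u   [neg-or-rule on 1]
3. not (p3 or p2), u   [neg-or-rule on 1]
4. Box (p2 and (p2 or not p1)), u   [neg-implies-rule on 2]
5. not (Box p2 and Box (p2 or not p1)), u   [neg-implies-rule on 2]
6. not p3, u   [neg-or-rule on 3]
7. not p2, u   [neg-or-rule on 3]
8. not Box (p2 or not p1), u   [neg-and-rule on 5 (branches; this branch)]
9. not (p2 or not p1), v   [neg-Box-rule on 8: fresh world v, uRv]
10. not p2, v   [neg-or-rule on 9]
11. p1, v   [neg-or-rule on 9]
12. p2 and (p2 or not p1), v   [Box-rule on 4 via uRv]
13. p2, v   [and-rule on 12]
14. p2 or not p1, v   [and-rule on 12]
Accessibility: uRv
Branch closes: p2 and not p2 both at v.
Every branch of the negation's tableau closes; the branch above is one of them.

Yes, valid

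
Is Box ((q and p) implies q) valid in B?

Tableau for the negation not Box ((q and p) implies q):
1. not Box ((q and p) implies q), w0
2. not ((q and p) implies q), w1   [neg-Box-rule on 1: fresh world w1, w0Rw1]
3. q and p, w1   [neg-implies-rule on 2]
4. not q, w1   [neg-implies-rule on 2]
5. q, w1   [and-rule on 3]
6. p, w1   [and-rule on 3]
Accessibility: w0Rw0, w0Rw1, w1Rw0, w1Rw1
Branch closes: q and not q both at w1.
Every branch of the negation's tableau closes; the branch above is one of them.

Valid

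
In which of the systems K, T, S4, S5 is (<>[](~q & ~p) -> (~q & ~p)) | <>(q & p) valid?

S5

S5-tableau for the negation ~((<>[](~q & ~p) -> (~q & ~p)) | <>(q & p)):
1. ~((<>[](~q & ~p) -> (~q & ~p)) | <>(q & p)), w0
2. ~(<>[](~q & ~p) -> (~q & ~p)), w0
3. ~<>(q & p), w0
4. <>[](~q & ~p), w0
5. ~(~q & ~p), w0
6. ~(q & p), w0
7. p, w0
8. ~q, w0
9. [](~q & ~p), w1
10. ~(q & p), w1
11. ~q & ~p, w0
12. ~p, w0
Accessibility: w0Rw0, w0Rw1, w1Rw0, w1Rw1
Branch closes: p and ~p both at w0.
Every branch closes (one shown): valid in S5.
S4-tableau for the negation ~((<>[](~q & ~p) -> (~q & ~p)) | <>(q & p)):
1. ~((<>[](~q & ~p) -> (~q & ~p)) | <>(q & p)), w0
2. ~(<>[](~q & ~p) -> (~q & ~p)), w0
3. ~<>(q & p), w0
4. <>[](~q & ~p), w0
5. ~(~q & ~p), w0
6. ~(q & p), w0
7. p, w0
8. ~q, w0
9. [](~q & ~p), w1
10. ~(q & p), w1
11. ~q & ~p, w1
12. ~q, w1
13. ~p, w1
Accessibility: w0Rw0, w0Rw1, w1Rw1
Complete open branch: countermodel on an S4-frame, so not valid in S4, nor in K, T (the same frame is also a K-frame and a T-frame).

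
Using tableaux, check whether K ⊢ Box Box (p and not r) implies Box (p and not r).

Tableau for the negation not (Box Box (p and not r) implies Box (p and not r)):
1. not (Box Box (p and not r) implies Box (p and not r)), u
2. Box Box (p and not r), u
3. not Box (p and not r), u
4. not (p and not r), v
5. Box (p and not r), v
6. r, v
Accessibility: uRv
The negation has an open branch (countermodel exists).

Not valid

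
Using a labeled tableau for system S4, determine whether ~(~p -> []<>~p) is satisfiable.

Satisfiable

1. ~(~p -> []<>~p), 0
2. ~p, 0   [~->-rule on 1]
3. ~[]<>~p, 0   [~->-rule on 1]
4. ~<>~p, 1   [~[]-rule on 3: fresh world 1, 0R1]
5. p, 1   [~<>-rule on 4 via 1R1]
Accessibility: 0R0, 0R1, 1R1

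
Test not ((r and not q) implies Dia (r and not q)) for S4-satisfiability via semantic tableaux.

1. not ((r and not q) implies Dia (r and not q)), w0
2. r and not q, w0   [neg-implies-rule on 1]
3. not Dia (r and not q), w0   [neg-implies-rule on 1]
4. r, w0   [and-rule on 2]
5. not q, w0   [and-rule on 2]
6. not (r and not q), w0   [neg-Dia-rule on 3 via w0Rw0]
7. q, w0   [neg-and-rule on 6 (branches; this branch)]
Accessibility: w0Rw0
Branch closes: q and not q both at w0.
(One branch shown.) All branches close.

Unsatisfiable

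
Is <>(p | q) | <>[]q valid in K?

Not valid

Tableau for the negation ~(<>(p | q) | <>[]q):
1. ~(<>(p | q) | <>[]q), w0
2. ~<>(p | q), w0
3. ~<>[]q, w0
The negation has an open branch (countermodel exists).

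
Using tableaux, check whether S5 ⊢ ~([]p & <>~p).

Valid

Tableau for the negation []p & <>~p:
1. []p & <>~p, w0
2. []p, w0
3. <>~p, w0
4. p, w0
5. ~p, w1
6. p, w1
Accessibility: w0Rw0, w0Rw1, w1Rw0, w1Rw1
Branch closes: p and ~p both at w1.
Every branch of the negation's tableau closes; the branch above is one of them.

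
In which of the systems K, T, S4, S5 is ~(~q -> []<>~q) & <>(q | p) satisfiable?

K, T, S4

S5-tableau for the formula:
1. ~(~q -> []<>~q) & <>(q | p), u
2. ~(~q -> []<>~q), u
3. <>(q | p), u
4. ~q, u
5. ~[]<>~q, u
6. q | p, v
7. p, v
8. ~<>~q, w
9. q, u
Accessibility: uRu, uRv, uRw, vRu, vRv, vRw, wRu, wRv, wRw
Branch closes: q and ~q both at u.
Every branch closes (one shown): unsatisfiable in S5.
S4-tableau for the formula:
1. ~(~q -> []<>~q) & <>(q | p), u
2. ~(~q -> []<>~q), u
3. <>(q | p), u
4. ~q, u
5. ~[]<>~q, u
6. q | p, v
7. p, v
8. ~<>~q, w
9. q, w
Accessibility: uRu, uRv, uRw, vRv, wRw
Complete open branch: satisfiable in S4, hence also in K, T (this S4-model is also a K-model and a T-model).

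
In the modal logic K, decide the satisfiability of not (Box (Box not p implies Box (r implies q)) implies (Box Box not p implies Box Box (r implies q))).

No, unsatisfiable

1. not (Box (Box not p implies Box (r implies q)) implies (Box Box not p implies Box Box (r implies q))), w0
2. Box (Box not p implies Box (r implies q)), w0
3. not (Box Box not p implies Box Box (r implies q)), w0
4. Box Box not p, w0
5. not Box Box (r implies q), w0
6. not Box (r implies q), w1
7. Box not p implies Box (r implies q), w1
8. Box not p, w1
9. not Box not p, w1
10. not (r implies q), w2
11. r, w2
12. not q, w2
13. not p, w2
14. p, w3
15. not p, w3
Accessibility: w0Rw1, w1Rw2, w1Rw3
Branch closes: p and not p both at w3.
All branches of the tableau close; one closing branch shown above.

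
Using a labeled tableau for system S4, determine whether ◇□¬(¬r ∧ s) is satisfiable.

1. ◇□¬(¬r ∧ s), w0
2. □¬(¬r ∧ s), w1   [◇-rule on 1: fresh world w1, w0Rw1]
3. ¬(¬r ∧ s), w1   [□-rule on 2 via w1Rw1]
4. ¬s, w1   [¬∧-rule on 3 (branches; this branch)]
Accessibility: w0Rw0, w0Rw1, w1Rw1

Yes, satisfiable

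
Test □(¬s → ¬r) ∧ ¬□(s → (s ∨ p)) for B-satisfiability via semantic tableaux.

1. □(¬s → ¬r) ∧ ¬□(s → (s ∨ p)), u
2. □(¬s → ¬r), u   [∧-rule on 1]
3. ¬□(s → (s ∨ p)), u   [∧-rule on 1]
4. ¬s → ¬r, u   [□-rule on 2 via uRu]
5. ¬r, u   [→-rule on 4 (branches; this branch)]
6. ¬(s → (s ∨ p)), v   [¬□-rule on 3: fresh world v, uRv]
7. s, v   [¬→-rule on 6]
8. ¬(s ∨ p), v   [¬→-rule on 6]
9. ¬s, v   [¬∨-rule on 8]
10. ¬p, v   [¬∨-rule on 8]
Accessibility: uRu, uRv, vRu, vRv
Branch closes: s and ¬s both at v.
Every branch closes; the branch above is one of them.

Unsatisfiable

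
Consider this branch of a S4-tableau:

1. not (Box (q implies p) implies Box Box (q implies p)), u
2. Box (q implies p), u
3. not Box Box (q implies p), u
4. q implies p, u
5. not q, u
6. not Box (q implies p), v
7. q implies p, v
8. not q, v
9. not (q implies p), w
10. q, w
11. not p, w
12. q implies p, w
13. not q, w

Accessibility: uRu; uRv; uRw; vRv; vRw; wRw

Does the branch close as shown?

Yes, closed

Both q and not q appear at w.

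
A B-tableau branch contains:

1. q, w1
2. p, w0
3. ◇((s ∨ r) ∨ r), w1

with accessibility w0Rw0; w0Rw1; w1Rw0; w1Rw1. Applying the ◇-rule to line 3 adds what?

a fresh world w2 with w1Rw2, and (s ∨ r) ∨ r at w2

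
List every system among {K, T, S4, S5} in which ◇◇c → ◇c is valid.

S4, S5

T-tableau for the negation ¬(◇◇c → ◇c):
1. ¬(◇◇c → ◇c), w0
2. ◇◇c, w0
3. ¬◇c, w0
4. ¬c, w0
5. ◇c, w1
6. ¬c, w1
7. c, w2
Accessibility: w0Rw0, w0Rw1, w1Rw1, w1Rw2, w2Rw2
Complete open branch: countermodel on a T-frame, so not valid in T, nor in K (the same frame is also a K-frame).
S4-tableau for the negation ¬(◇◇c → ◇c):
1. ¬(◇◇c → ◇c), w0
2. ◇◇c, w0
3. ¬◇c, w0
4. ¬c, w0
5. ◇c, w1
6. ¬c, w1
7. c, w2
8. ¬c, w2
Accessibility: w0Rw0, w0Rw1, w0Rw2, w1Rw1, w1Rw2, w2Rw2
Branch closes: c and ¬c both at w2.
Every branch closes (one shown): valid in S4, hence also in S5 (every theorem of S4 is a theorem of S5).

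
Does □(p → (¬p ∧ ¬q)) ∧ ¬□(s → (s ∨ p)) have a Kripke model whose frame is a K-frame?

Unsatisfiable (every branch closes)

1. □(p → (¬p ∧ ¬q)) ∧ ¬□(s → (s ∨ p)), 0
2. □(p → (¬p ∧ ¬q)), 0
3. ¬□(s → (s ∨ p)), 0
4. ¬(s → (s ∨ p)), 1
5. s, 1
6. ¬(s ∨ p), 1
7. ¬s, 1
8. ¬p, 1
Accessibility: 0R1
Branch closes: s and ¬s both at 1.
(One branch shown.) All branches close.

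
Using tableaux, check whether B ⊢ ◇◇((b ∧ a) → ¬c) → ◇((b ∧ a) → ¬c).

Tableau for the negation ¬(◇◇((b ∧ a) → ¬c) → ◇((b ∧ a) → ¬c)):
1. ¬(◇◇((b ∧ a) → ¬c) → ◇((b ∧ a) → ¬c)), w0
2. ◇◇((b ∧ a) → ¬c), w0
3. ¬◇((b ∧ a) → ¬c), w0
4. ¬((b ∧ a) → ¬c), w0
5. b ∧ a, w0
6. c, w0
7. b, w0
8. a, w0
9. ◇((b ∧ a) → ¬c), w1
10. ¬((b ∧ a) → ¬c), w1
11. b ∧ a, w1
12. c, w1
13. b, w1
14. a, w1
15. (b ∧ a) → ¬c, w2
16. ¬c, w2
Accessibility: w0Rw0, w0Rw1, w1Rw0, w1Rw1, w1Rw2, w2Rw1, w2Rw2
The negation has an open branch (countermodel exists).

Not valid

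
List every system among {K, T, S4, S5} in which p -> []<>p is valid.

S5-tableau for the negation ~(p -> []<>p):
1. ~(p -> []<>p), u
2. p, u
3. ~[]<>p, u
4. ~<>p, v
5. ~p, u
Accessibility: uRu, uRv, vRu, vRv
Branch closes: p and ~p both at u.
Every branch closes (one shown): valid in S5.
S4-tableau for the negation ~(p -> []<>p):
1. ~(p -> []<>p), u
2. p, u
3. ~[]<>p, u
4. ~<>p, v
5. ~p, v
Accessibility: uRu, uRv, vRv
Complete open branch: countermodel on an S4-frame, so not valid in S4, nor in K, T (the same frame is also a K-frame and a T-frame).

S5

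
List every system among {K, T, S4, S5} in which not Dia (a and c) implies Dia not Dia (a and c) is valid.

T, S4, S5

T-tableau for the negation not (not Dia (a and c) implies Dia not Dia (a and c)):
1. not (not Dia (a and c) implies Dia not Dia (a and c)), u
2. not Dia (a and c), u   [neg-implies-rule on 1]
3. not Dia not Dia (a and c), u   [neg-implies-rule on 1]
4. not (a and c), u   [neg-Dia-rule on 2 via uRu]
5. Dia (a and c), u   [neg-Dia-rule on 3 via uRu]
6. not c, u   [neg-and-rule on 4 (branches; this branch)]
7. a and c, v   [Dia-rule on 5: fresh world v, uRv]
8. a, v   [and-rule on 7]
9. c, v   [and-rule on 7]
10. not (a and c), v   [neg-Dia-rule on 2 via uRv]
11. Dia (a and c), v   [neg-Dia-rule on 3 via uRv]
12. not c, v   [neg-and-rule on 10 (branches; this branch)]
Accessibility: uRu, uRv, vRv
Branch closes: c and not c both at v.
Every branch closes (one shown): valid in T, hence also in S4, S5 (every theorem of T is a theorem of S4 and S5).
K-tableau for the negation not (not Dia (a and c) implies Dia not Dia (a and c)):
1. not (not Dia (a and c) implies Dia not Dia (a and c)), u
2. not Dia (a and c), u   [neg-implies-rule on 1]
3. not Dia not Dia (a and c), u   [neg-implies-rule on 1]
Complete open branch: countermodel on a K-frame, so not valid in K.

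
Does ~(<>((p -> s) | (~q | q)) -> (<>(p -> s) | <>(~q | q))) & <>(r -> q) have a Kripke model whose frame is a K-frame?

No, unsatisfiable

1. ~(<>((p -> s) | (~q | q)) -> (<>(p -> s) | <>(~q | q))) & <>(r -> q), w0
2. ~(<>((p -> s) | (~q | q)) -> (<>(p -> s) | <>(~q | q))), w0   [&-rule on 1]
3. <>(r -> q), w0   [&-rule on 1]
4. <>((p -> s) | (~q | q)), w0   [~->-rule on 2]
5. ~(<>(p -> s) | <>(~q | q)), w0   [~->-rule on 2]
6. ~<>(p -> s), w0   [~|-rule on 5]
7. ~<>(~q | q), w0   [~|-rule on 5]
8. r -> q, w1   [<>-rule on 3: fresh world w1, w0Rw1]
9. ~(p -> s), w1   [~<>-rule on 6 via w0Rw1]
10. p, w1   [~->-rule on 9]
11. ~s, w1   [~->-rule on 9]
12. ~(~q | q), w1   [~<>-rule on 7 via w0Rw1]
13. q, w1   [~|-rule on 12]
14. ~q, w1   [~|-rule on 12]
Accessibility: w0Rw1
Branch closes: q and ~q both at w1.
Every branch closes; the branch above is one of them.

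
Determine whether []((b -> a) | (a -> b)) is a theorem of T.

Tableau for the negation ~[]((b -> a) | (a -> b)):
1. ~[]((b -> a) | (a -> b)), u
2. ~((b -> a) | (a -> b)), v
3. ~(b -> a), v
4. ~(a -> b), v
5. b, v
6. ~a, v
7. a, v
8. ~b, v
Accessibility: uRu, uRv, vRv
Branch closes: a and ~a both at v.
All branches of the negation close; one closing branch shown above.

Valid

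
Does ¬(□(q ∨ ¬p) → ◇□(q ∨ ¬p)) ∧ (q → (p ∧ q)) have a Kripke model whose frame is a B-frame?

1. ¬(□(q ∨ ¬p) → ◇□(q ∨ ¬p)) ∧ (q → (p ∧ q)), 0
2. ¬(□(q ∨ ¬p) → ◇□(q ∨ ¬p)), 0
3. q → (p ∧ q), 0
4. □(q ∨ ¬p), 0
5. ¬◇□(q ∨ ¬p), 0
6. q ∨ ¬p, 0
7. ¬□(q ∨ ¬p), 0
8. p ∧ q, 0
9. p, 0
10. q, 0
11. ¬(q ∨ ¬p), 1
12. ¬q, 1
13. p, 1
14. q ∨ ¬p, 1
15. ¬□(q ∨ ¬p), 1
16. ¬p, 1
Accessibility: 0R0, 0R1, 1R0, 1R1
Branch closes: p and ¬p both at 1.
(One branch shown.) All branches close.

Unsatisfiable (every branch closes)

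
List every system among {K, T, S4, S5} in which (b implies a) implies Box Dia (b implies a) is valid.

S4-tableau for the negation not ((b implies a) implies Box Dia (b implies a)):
1. not ((b implies a) implies Box Dia (b implies a)), u
2. b implies a, u   [neg-implies-rule on 1]
3. not Box Dia (b implies a), u   [neg-implies-rule on 1]
4. a, u   [implies-rule on 2 (branches; this branch)]
5. not Dia (b implies a), v   [neg-Box-rule on 3: fresh world v, uRv]
6. not (b implies a), v   [neg-Dia-rule on 5 via vRv]
7. b, v   [neg-implies-rule on 6]
8. not a, v   [neg-implies-rule on 6]
Accessibility: uRu, uRv, vRv
Complete open branch: countermodel on an S4-frame, so not valid in S4, nor in K, T (the same frame is also a K-frame and a T-frame).
S5-tableau for the negation not ((b implies a) implies Box Dia (b implies a)):
1. not ((b implies a) implies Box Dia (b implies a)), u
2. b implies a, u   [neg-implies-rule on 1]
3. not Box Dia (b implies a), u   [neg-implies-rule on 1]
4. a, u   [implies-rule on 2 (branches; this branch)]
5. not Dia (b implies a), v   [neg-Box-rule on 3: fresh world v, uRv]
6. not (b implies a), u   [neg-Dia-rule on 5 via vRu]
7. b, u   [neg-implies-rule on 6]
8. not a, u   [neg-implies-rule on 6]
Accessibility: uRu, uRv, vRu, vRv
Branch closes: a and not a both at u.
Every branch closes (one shown): valid in S5.

S5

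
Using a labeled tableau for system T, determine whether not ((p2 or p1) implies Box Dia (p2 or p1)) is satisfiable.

Yes, satisfiable

1. not ((p2 or p1) implies Box Dia (p2 or p1)), 0
2. p2 or p1, 0
3. not Box Dia (p2 or p1), 0
4. p1, 0
5. not Dia (p2 or p1), 1
6. not (p2 or p1), 1
7. not p2, 1
8. not p1, 1
Accessibility: 0R0, 0R1, 1R1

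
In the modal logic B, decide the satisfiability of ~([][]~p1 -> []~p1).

1. ~([][]~p1 -> []~p1), u
2. [][]~p1, u   [~->-rule on 1]
3. ~[]~p1, u   [~->-rule on 1]
4. []~p1, u   [[]-rule on 2 via uRu]
5. ~p1, u   [[]-rule on 4 via uRu]
6. p1, v   [~[]-rule on 3: fresh world v, uRv]
7. []~p1, v   [[]-rule on 2 via uRv]
8. ~p1, v   [[]-rule on 4 via uRv]
Accessibility: uRu, uRv, vRu, vRv
Branch closes: p1 and ~p1 both at v.
Every branch closes; the branch above is one of them.

No, unsatisfiable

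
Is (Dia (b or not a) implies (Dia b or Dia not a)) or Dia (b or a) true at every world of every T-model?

Yes, valid

Tableau for the negation not ((Dia (b or not a) implies (Dia b or Dia not a)) or Dia (b or a)):
1. not ((Dia (b or not a) implies (Dia b or Dia not a)) or Dia (b or a)), u
2. not (Dia (b or not a) implies (Dia b or Dia not a)), u   [neg-or-rule on 1]
3. not Dia (b or a), u   [neg-or-rule on 1]
4. Dia (b or not a), u   [neg-implies-rule on 2]
5. not (Dia b or Dia not a), u   [neg-implies-rule on 2]
6. not Dia b, u   [neg-or-rule on 5]
7. not Dia not a, u   [neg-or-rule on 5]
8. not (b or a), u   [neg-Dia-rule on 3 via uRu]
9. not b, u   [neg-or-rule on 8]
10. not a, u   [neg-or-rule on 8]
11. a, u   [neg-Dia-rule on 7 via uRu]
Accessibility: uRu
Branch closes: a and not a both at u.
All branches of the negation close; one closing branch shown above.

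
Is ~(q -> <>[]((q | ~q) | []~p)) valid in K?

No, not valid

Tableau for the negation q -> <>[]((q | ~q) | []~p):
1. q -> <>[]((q | ~q) | []~p), 0
2. <>[]((q | ~q) | []~p), 0
3. []((q | ~q) | []~p), 1
Accessibility: 0R1
The negation has an open branch (countermodel exists).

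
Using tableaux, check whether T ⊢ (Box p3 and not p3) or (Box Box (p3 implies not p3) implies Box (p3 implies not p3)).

Valid in T

Tableau for the negation not ((Box p3 and not p3) or (Box Box (p3 implies not p3) implies Box (p3 implies not p3))):
1. not ((Box p3 and not p3) or (Box Box (p3 implies not p3) implies Box (p3 implies not p3))), 0
2. not (Box p3 and not p3), 0
3. not (Box Box (p3 implies not p3) implies Box (p3 implies not p3)), 0
4. Box Box (p3 implies not p3), 0
5. not Box (p3 implies not p3), 0
6. Box (p3 implies not p3), 0
7. p3 implies not p3, 0
8. not Box p3, 0
9. not p3, 0
10. not (p3 implies not p3), 1
11. p3, 1
12. Box (p3 implies not p3), 1
13. p3 implies not p3, 1
14. not p3, 1
Accessibility: 0R0, 0R1, 1R1
Branch closes: p3 and not p3 both at 1.
All branches of the negation close; one closing branch shown above.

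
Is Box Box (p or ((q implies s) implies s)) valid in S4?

Invalid (countermodel exists)

Tableau for the negation not Box Box (p or ((q implies s) implies s)):
1. not Box Box (p or ((q implies s) implies s)), u
2. not Box (p or ((q implies s) implies s)), v   [neg-Box-rule on 1: fresh world v, uRv]
3. not (p or ((q implies s) implies s)), w   [neg-Box-rule on 2: fresh world w, vRw]
4. not p, w   [neg-or-rule on 3]
5. not ((q implies s) implies s), w   [neg-or-rule on 3]
6. q implies s, w   [neg-implies-rule on 5]
7. not s, w   [neg-implies-rule on 5]
8. not q, w   [implies-rule on 6 (branches; this branch)]
Accessibility: uRu, uRv, uRw, vRv, vRw, wRw
The negation has an open branch (countermodel exists).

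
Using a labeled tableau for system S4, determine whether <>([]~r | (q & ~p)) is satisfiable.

1. <>([]~r | (q & ~p)), u
2. []~r | (q & ~p), v
3. q & ~p, v
4. q, v
5. ~p, v
Accessibility: uRu, uRv, vRv

Satisfiable (open branch found)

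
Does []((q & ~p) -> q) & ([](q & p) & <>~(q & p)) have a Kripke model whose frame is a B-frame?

1. []((q & ~p) -> q) & ([](q & p) & <>~(q & p)), w0
2. []((q & ~p) -> q), w0   [&-rule on 1]
3. [](q & p) & <>~(q & p), w0   [&-rule on 1]
4. [](q & p), w0   [&-rule on 3]
5. <>~(q & p), w0   [&-rule on 3]
6. (q & ~p) -> q, w0   [[]-rule on 2 via w0Rw0]
7. q & p, w0   [[]-rule on 4 via w0Rw0]
8. q, w0   [&-rule on 7]
9. p, w0   [&-rule on 7]
10. ~(q & ~p), w0   [->-rule on 6 (branches; this branch)]
11. ~(q & p), w1   [<>-rule on 5: fresh world w1, w0Rw1]
12. (q & ~p) -> q, w1   [[]-rule on 2 via w0Rw1]
13. q & p, w1   [[]-rule on 4 via w0Rw1]
14. q, w1   [&-rule on 13]
15. p, w1   [&-rule on 13]
16. ~p, w1   [~&-rule on 11 (branches; this branch)]
Accessibility: w0Rw0, w0Rw1, w1Rw0, w1Rw1
Branch closes: p and ~p both at w1.
(One branch shown.) All branches close.

No, unsatisfiable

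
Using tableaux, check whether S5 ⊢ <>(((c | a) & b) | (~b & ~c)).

No, not valid

Tableau for the negation ~<>(((c | a) & b) | (~b & ~c)):
1. ~<>(((c | a) & b) | (~b & ~c)), w0
2. ~(((c | a) & b) | (~b & ~c)), w0
3. ~((c | a) & b), w0
4. ~(~b & ~c), w0
5. ~b, w0
6. c, w0
Accessibility: w0Rw0
The negation has an open branch (countermodel exists).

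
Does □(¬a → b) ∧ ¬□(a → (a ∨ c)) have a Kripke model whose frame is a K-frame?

Unsatisfiable (every branch closes)

1. □(¬a → b) ∧ ¬□(a → (a ∨ c)), w0
2. □(¬a → b), w0
3. ¬□(a → (a ∨ c)), w0
4. ¬(a → (a ∨ c)), w1
5. a, w1
6. ¬(a ∨ c), w1
7. ¬a, w1
8. ¬c, w1
Accessibility: w0Rw1
Branch closes: a and ¬a both at w1.
(One branch shown.) All branches close.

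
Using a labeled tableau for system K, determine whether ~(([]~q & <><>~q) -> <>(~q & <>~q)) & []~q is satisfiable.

1. ~(([]~q & <><>~q) -> <>(~q & <>~q)) & []~q, 0
2. ~(([]~q & <><>~q) -> <>(~q & <>~q)), 0
3. []~q, 0
4. []~q & <><>~q, 0
5. ~<>(~q & <>~q), 0
6. <><>~q, 0
7. <>~q, 1
8. ~q, 1
9. ~(~q & <>~q), 1
10. ~<>~q, 1
11. ~q, 2
12. q, 2
Accessibility: 0R1, 1R2
Branch closes: q and ~q both at 2.
Every branch closes; the branch above is one of them.

Unsatisfiable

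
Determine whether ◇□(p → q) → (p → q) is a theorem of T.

No, not valid

Tableau for the negation ¬(◇□(p → q) → (p → q)):
1. ¬(◇□(p → q) → (p → q)), u
2. ◇□(p → q), u
3. ¬(p → q), u
4. p, u
5. ¬q, u
6. □(p → q), v
7. p → q, v
8. q, v
Accessibility: uRu, uRv, vRv
The negation has an open branch (countermodel exists).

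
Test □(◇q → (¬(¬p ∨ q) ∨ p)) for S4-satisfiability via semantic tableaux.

Satisfiable (open branch found)

1. □(◇q → (¬(¬p ∨ q) ∨ p)), 0
2. ◇q → (¬(¬p ∨ q) ∨ p), 0
3. ¬(¬p ∨ q) ∨ p, 0
4. p, 0
Accessibility: 0R0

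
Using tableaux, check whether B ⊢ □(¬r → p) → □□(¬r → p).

Not valid

Tableau for the negation ¬(□(¬r → p) → □□(¬r → p)):
1. ¬(□(¬r → p) → □□(¬r → p)), 0
2. □(¬r → p), 0
3. ¬□□(¬r → p), 0
4. ¬r → p, 0
5. p, 0
6. ¬□(¬r → p), 1
7. ¬r → p, 1
8. p, 1
9. ¬(¬r → p), 2
10. ¬r, 2
11. ¬p, 2
Accessibility: 0R0, 0R1, 1R0, 1R1, 1R2, 2R1, 2R2
The negation has an open branch (countermodel exists).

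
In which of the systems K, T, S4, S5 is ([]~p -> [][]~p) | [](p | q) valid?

S4, S5

T-tableau for the negation ~(([]~p -> [][]~p) | [](p | q)):
1. ~(([]~p -> [][]~p) | [](p | q)), w0
2. ~([]~p -> [][]~p), w0
3. ~[](p | q), w0
4. []~p, w0
5. ~[][]~p, w0
6. ~p, w0
7. ~(p | q), w1
8. ~p, w1
9. ~q, w1
10. ~[]~p, w2
11. ~p, w2
12. p, w3
Accessibility: w0Rw0, w0Rw1, w0Rw2, w1Rw1, w2Rw2, w2Rw3, w3Rw3
Complete open branch: countermodel on a T-frame, so not valid in T, nor in K (the same frame is also a K-frame).
S4-tableau for the negation ~(([]~p -> [][]~p) | [](p | q)):
1. ~(([]~p -> [][]~p) | [](p | q)), w0
2. ~([]~p -> [][]~p), w0
3. ~[](p | q), w0
4. []~p, w0
5. ~[][]~p, w0
6. ~p, w0
7. ~(p | q), w1
8. ~p, w1
9. ~q, w1
10. ~[]~p, w2
11. ~p, w2
12. p, w3
13. ~p, w3
Accessibility: w0Rw0, w0Rw1, w0Rw2, w0Rw3, w1Rw1, w2Rw2, w2Rw3, w3Rw3
Branch closes: p and ~p both at w3.
Every branch closes (one shown): valid in S4, hence also in S5 (every theorem of S4 is a theorem of S5).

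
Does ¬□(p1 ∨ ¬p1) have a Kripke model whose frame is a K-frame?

Unsatisfiable

1. ¬□(p1 ∨ ¬p1), w0
2. ¬(p1 ∨ ¬p1), w1
3. ¬p1, w1
4. p1, w1
Accessibility: w0Rw1
Branch closes: p1 and ¬p1 both at w1.
All branches of the tableau close; one closing branch shown above.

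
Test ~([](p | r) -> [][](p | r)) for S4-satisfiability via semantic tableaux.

Unsatisfiable

1. ~([](p | r) -> [][](p | r)), u
2. [](p | r), u
3. ~[][](p | r), u
4. p | r, u
5. r, u
6. ~[](p | r), v
7. p | r, v
8. r, v
9. ~(p | r), w
10. ~p, w
11. ~r, w
12. p | r, w
13. r, w
Accessibility: uRu, uRv, uRw, vRv, vRw, wRw
Branch closes: r and ~r both at w.
All branches of the tableau close; one closing branch shown above.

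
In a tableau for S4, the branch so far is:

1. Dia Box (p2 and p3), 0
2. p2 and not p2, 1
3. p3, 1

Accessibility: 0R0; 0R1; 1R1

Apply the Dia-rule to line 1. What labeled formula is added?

a fresh world 2 with 0R2, and Box (p2 and p3) at 2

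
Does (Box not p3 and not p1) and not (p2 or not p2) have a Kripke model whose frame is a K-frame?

Unsatisfiable

1. (Box not p3 and not p1) and not (p2 or not p2), w0
2. Box not p3 and not p1, w0
3. not (p2 or not p2), w0
4. Box not p3, w0
5. not p1, w0
6. not p2, w0
7. p2, w0
Branch closes: p2 and not p2 both at w0.
Every branch closes; the branch above is one of them.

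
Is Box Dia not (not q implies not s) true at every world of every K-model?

No, not valid

Tableau for the negation not Box Dia not (not q implies not s):
1. not Box Dia not (not q implies not s), w0
2. not Dia not (not q implies not s), w1
Accessibility: w0Rw1
The negation has an open branch (countermodel exists).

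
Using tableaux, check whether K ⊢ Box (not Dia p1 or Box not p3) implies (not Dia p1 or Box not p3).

No, not valid

Tableau for the negation not (Box (not Dia p1 or Box not p3) implies (not Dia p1 or Box not p3)):
1. not (Box (not Dia p1 or Box not p3) implies (not Dia p1 or Box not p3)), u
2. Box (not Dia p1 or Box not p3), u
3. not (not Dia p1 or Box not p3), u
4. Dia p1, u
5. not Box not p3, u
6. p1, v
7. not Dia p1 or Box not p3, v
8. Box not p3, v
9. p3, w
10. not Dia p1 or Box not p3, w
11. Box not p3, w
Accessibility: uRv, uRw
The negation has an open branch (countermodel exists).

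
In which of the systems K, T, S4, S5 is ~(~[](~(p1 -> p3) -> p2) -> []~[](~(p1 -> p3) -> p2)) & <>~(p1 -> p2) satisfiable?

K, T, S4

S5-tableau for the formula:
1. ~(~[](~(p1 -> p3) -> p2) -> []~[](~(p1 -> p3) -> p2)) & <>~(p1 -> p2), 0
2. ~(~[](~(p1 -> p3) -> p2) -> []~[](~(p1 -> p3) -> p2)), 0
3. <>~(p1 -> p2), 0
4. ~[](~(p1 -> p3) -> p2), 0
5. ~[]~[](~(p1 -> p3) -> p2), 0
6. ~(p1 -> p2), 1
7. p1, 1
8. ~p2, 1
9. ~(~(p1 -> p3) -> p2), 2
10. ~(p1 -> p3), 2
11. ~p2, 2
12. p1, 2
13. ~p3, 2
14. [](~(p1 -> p3) -> p2), 3
15. ~(p1 -> p3) -> p2, 0
16. ~(p1 -> p3) -> p2, 1
17. ~(p1 -> p3) -> p2, 2
18. ~(p1 -> p3) -> p2, 3
19. p1 -> p3, 0
20. p1 -> p3, 1
21. p1 -> p3, 2
22. p2, 3
23. p3, 0
24. p3, 1
25. p3, 2
Accessibility: 0R0, 0R1, 0R2, 0R3, 1R0, 1R1, 1R2, 1R3, 2R0, 2R1, 2R2, 2R3, 3R0, 3R1, 3R2, 3R3
Branch closes: p3 and ~p3 both at 2.
Every branch closes (one shown): unsatisfiable in S5.
S4-tableau for the formula:
1. ~(~[](~(p1 -> p3) -> p2) -> []~[](~(p1 -> p3) -> p2)) & <>~(p1 -> p2), 0
2. ~(~[](~(p1 -> p3) -> p2) -> []~[](~(p1 -> p3) -> p2)), 0
3. <>~(p1 -> p2), 0
4. ~[](~(p1 -> p3) -> p2), 0
5. ~[]~[](~(p1 -> p3) -> p2), 0
6. ~(p1 -> p2), 1
7. p1, 1
8. ~p2, 1
9. ~(~(p1 -> p3) -> p2), 2
10. ~(p1 -> p3), 2
11. ~p2, 2
12. p1, 2
13. ~p3, 2
14. [](~(p1 -> p3) -> p2), 3
15. ~(p1 -> p3) -> p2, 3
16. p2, 3
Accessibility: 0R0, 0R1, 0R2, 0R3, 1R1, 2R2, 3R3
Complete open branch: satisfiable in S4, hence also in K, T (this S4-model is also a K-model and a T-model).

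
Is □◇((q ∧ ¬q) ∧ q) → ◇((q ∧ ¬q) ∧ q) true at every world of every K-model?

Tableau for the negation ¬(□◇((q ∧ ¬q) ∧ q) → ◇((q ∧ ¬q) ∧ q)):
1. ¬(□◇((q ∧ ¬q) ∧ q) → ◇((q ∧ ¬q) ∧ q)), u
2. □◇((q ∧ ¬q) ∧ q), u
3. ¬◇((q ∧ ¬q) ∧ q), u
The negation has an open branch (countermodel exists).

No, not valid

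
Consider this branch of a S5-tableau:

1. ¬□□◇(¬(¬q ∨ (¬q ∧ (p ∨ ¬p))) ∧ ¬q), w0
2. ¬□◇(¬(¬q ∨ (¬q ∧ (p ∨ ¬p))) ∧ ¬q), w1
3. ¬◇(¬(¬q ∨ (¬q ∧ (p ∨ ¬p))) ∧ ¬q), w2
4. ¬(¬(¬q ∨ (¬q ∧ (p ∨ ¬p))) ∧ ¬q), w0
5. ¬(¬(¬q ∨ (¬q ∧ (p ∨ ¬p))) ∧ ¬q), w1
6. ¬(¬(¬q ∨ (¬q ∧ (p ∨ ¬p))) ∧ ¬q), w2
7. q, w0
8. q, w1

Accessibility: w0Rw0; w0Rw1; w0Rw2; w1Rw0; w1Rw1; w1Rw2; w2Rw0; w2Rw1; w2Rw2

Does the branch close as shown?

No atom appears with both signs at the same world.

Not closed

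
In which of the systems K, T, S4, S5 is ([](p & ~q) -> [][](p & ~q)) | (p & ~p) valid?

S4-tableau for the negation ~(([](p & ~q) -> [][](p & ~q)) | (p & ~p)):
1. ~(([](p & ~q) -> [][](p & ~q)) | (p & ~p)), u
2. ~([](p & ~q) -> [][](p & ~q)), u
3. ~(p & ~p), u
4. [](p & ~q), u
5. ~[][](p & ~q), u
6. p & ~q, u
7. p, u
8. ~q, u
9. ~[](p & ~q), v
10. p & ~q, v
11. p, v
12. ~q, v
13. ~(p & ~q), w
14. p & ~q, w
15. p, w
16. ~q, w
17. q, w
Accessibility: uRu, uRv, uRw, vRv, vRw, wRw
Branch closes: q and ~q both at w.
Every branch closes (one shown): valid in S4, hence also in S5 (every theorem of S4 is a theorem of S5).
T-tableau for the negation ~(([](p & ~q) -> [][](p & ~q)) | (p & ~p)):
1. ~(([](p & ~q) -> [][](p & ~q)) | (p & ~p)), u
2. ~([](p & ~q) -> [][](p & ~q)), u
3. ~(p & ~p), u
4. [](p & ~q), u
5. ~[][](p & ~q), u
6. p & ~q, u
7. p, u
8. ~q, u
9. ~[](p & ~q), v
10. p & ~q, v
11. p, v
12. ~q, v
13. ~(p & ~q), w
14. q, w
Accessibility: uRu, uRv, vRv, vRw, wRw
Complete open branch: countermodel on a T-frame, so not valid in T, nor in K (the same frame is also a K-frame).

S4, S5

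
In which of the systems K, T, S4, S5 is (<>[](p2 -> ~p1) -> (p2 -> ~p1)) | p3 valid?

S4-tableau for the negation ~((<>[](p2 -> ~p1) -> (p2 -> ~p1)) | p3):
1. ~((<>[](p2 -> ~p1) -> (p2 -> ~p1)) | p3), 0
2. ~(<>[](p2 -> ~p1) -> (p2 -> ~p1)), 0   [~|-rule on 1]
3. ~p3, 0   [~|-rule on 1]
4. <>[](p2 -> ~p1), 0   [~->-rule on 2]
5. ~(p2 -> ~p1), 0   [~->-rule on 2]
6. p2, 0   [~->-rule on 5]
7. p1, 0   [~->-rule on 5]
8. [](p2 -> ~p1), 1   [<>-rule on 4: fresh world 1, 0R1]
9. p2 -> ~p1, 1   [[]-rule on 8 via 1R1]
10. ~p1, 1   [->-rule on 9 (branches; this branch)]
Accessibility: 0R0, 0R1, 1R1
Complete open branch: countermodel on an S4-frame, so not valid in S4, nor in K, T (the same frame is also a K-frame and a T-frame).
S5-tableau for the negation ~((<>[](p2 -> ~p1) -> (p2 -> ~p1)) | p3):
1. ~((<>[](p2 -> ~p1) -> (p2 -> ~p1)) | p3), 0
2. ~(<>[](p2 -> ~p1) -> (p2 -> ~p1)), 0   [~|-rule on 1]
3. ~p3, 0   [~|-rule on 1]
4. <>[](p2 -> ~p1), 0   [~->-rule on 2]
5. ~(p2 -> ~p1), 0   [~->-rule on 2]
6. p2, 0   [~->-rule on 5]
7. p1, 0   [~->-rule on 5]
8. [](p2 -> ~p1), 1   [<>-rule on 4: fresh world 1, 0R1]
9. p2 -> ~p1, 0   [[]-rule on 8 via 1R0]
10. p2 -> ~p1, 1   [[]-rule on 8 via 1R1]
11. ~p1, 0   [->-rule on 9 (branches; this branch)]
Accessibility: 0R0, 0R1, 1R0, 1R1
Branch closes: p1 and ~p1 both at 0.
Every branch closes (one shown): valid in S5.

S5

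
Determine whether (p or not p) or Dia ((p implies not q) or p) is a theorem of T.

Tableau for the negation not ((p or not p) or Dia ((p implies not q) or p)):
1. not ((p or not p) or Dia ((p implies not q) or p)), w0
2. not (p or not p), w0   [neg-or-rule on 1]
3. not Dia ((p implies not q) or p), w0   [neg-or-rule on 1]
4. not p, w0   [neg-or-rule on 2]
5. p, w0   [neg-or-rule on 2]
Accessibility: w0Rw0
Branch closes: p and not p both at w0.
Every branch of the negation's tableau closes; the branch above is one of them.

Valid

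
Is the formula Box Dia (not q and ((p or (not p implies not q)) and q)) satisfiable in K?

Satisfiable (open branch found)

1. Box Dia (not q and ((p or (not p implies not q)) and q)), w0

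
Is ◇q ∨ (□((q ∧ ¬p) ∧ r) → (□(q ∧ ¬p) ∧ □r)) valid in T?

Valid in T

Tableau for the negation ¬(◇q ∨ (□((q ∧ ¬p) ∧ r) → (□(q ∧ ¬p) ∧ □r))):
1. ¬(◇q ∨ (□((q ∧ ¬p) ∧ r) → (□(q ∧ ¬p) ∧ □r))), u
2. ¬◇q, u
3. ¬(□((q ∧ ¬p) ∧ r) → (□(q ∧ ¬p) ∧ □r)), u
4. □((q ∧ ¬p) ∧ r), u
5. ¬(□(q ∧ ¬p) ∧ □r), u
6. ¬q, u
7. (q ∧ ¬p) ∧ r, u
8. q ∧ ¬p, u
9. r, u
10. q, u
11. ¬p, u
Accessibility: uRu
Branch closes: q and ¬q both at u.
Every branch of the negation's tableau closes; the branch above is one of them.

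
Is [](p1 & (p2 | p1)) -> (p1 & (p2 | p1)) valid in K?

Tableau for the negation ~([](p1 & (p2 | p1)) -> (p1 & (p2 | p1))):
1. ~([](p1 & (p2 | p1)) -> (p1 & (p2 | p1))), u
2. [](p1 & (p2 | p1)), u   [~->-rule on 1]
3. ~(p1 & (p2 | p1)), u   [~->-rule on 1]
4. ~(p2 | p1), u   [~&-rule on 3 (branches; this branch)]
5. ~p2, u   [~|-rule on 4]
6. ~p1, u   [~|-rule on 4]
The negation has an open branch (countermodel exists).

Invalid (countermodel exists)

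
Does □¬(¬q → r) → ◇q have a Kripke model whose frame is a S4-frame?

Yes, satisfiable

1. □¬(¬q → r) → ◇q, u
2. ◇q, u   [→-rule on 1 (branches; this branch)]
3. q, v   [◇-rule on 2: fresh world v, uRv]
Accessibility: uRu, uRv, vRv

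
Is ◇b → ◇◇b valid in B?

Tableau for the negation ¬(◇b → ◇◇b):
1. ¬(◇b → ◇◇b), u
2. ◇b, u   [¬→-rule on 1]
3. ¬◇◇b, u   [¬→-rule on 1]
4. ¬◇b, u   [¬◇-rule on 3 via uRu]
5. ¬b, u   [¬◇-rule on 4 via uRu]
6. b, v   [◇-rule on 2: fresh world v, uRv]
7. ¬◇b, v   [¬◇-rule on 3 via uRv]
8. ¬b, v   [¬◇-rule on 4 via uRv]
Accessibility: uRu, uRv, vRu, vRv
Branch closes: b and ¬b both at v.
All branches of the negation close; one closing branch shown above.

Yes, valid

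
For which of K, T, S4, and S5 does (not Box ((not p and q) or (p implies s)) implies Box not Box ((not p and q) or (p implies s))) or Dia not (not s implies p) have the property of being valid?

S5

S4-tableau for the negation not ((not Box ((not p and q) or (p implies s)) implies Box not Box ((not p and q) or (p implies s))) or Dia not (not s implies p)):
1. not ((not Box ((not p and q) or (p implies s)) implies Box not Box ((not p and q) or (p implies s))) or Dia not (not s implies p)), 0
2. not (not Box ((not p and q) or (p implies s)) implies Box not Box ((not p and q) or (p implies s))), 0
3. not Dia not (not s implies p), 0
4. not Box ((not p and q) or (p implies s)), 0
5. not Box not Box ((not p and q) or (p implies s)), 0
6. not s implies p, 0
7. p, 0
8. not ((not p and q) or (p implies s)), 1
9. not (not p and q), 1
10. not (p implies s), 1
11. p, 1
12. not s, 1
13. not s implies p, 1
14. not q, 1
15. Box ((not p and q) or (p implies s)), 2
16. not s implies p, 2
17. (not p and q) or (p implies s), 2
18. p, 2
19. p implies s, 2
20. s, 2
Accessibility: 0R0, 0R1, 0R2, 1R1, 2R2
Complete open branch: countermodel on an S4-frame, so not valid in S4, nor in K, T (the same frame is also a K-frame and a T-frame).
S5-tableau for the negation not ((not Box ((not p and q) or (p implies s)) implies Box not Box ((not p and q) or (p implies s))) or Dia not (not s implies p)):
1. not ((not Box ((not p and q) or (p implies s)) implies Box not Box ((not p and q) or (p implies s))) or Dia not (not s implies p)), 0
2. not (not Box ((not p and q) or (p implies s)) implies Box not Box ((not p and q) or (p implies s))), 0
3. not Dia not (not s implies p), 0
4. not Box ((not p and q) or (p implies s)), 0
5. not Box not Box ((not p and q) or (p implies s)), 0
6. not s implies p, 0
7. p, 0
8. not ((not p and q) or (p implies s)), 1
9. not (not p and q), 1
10. not (p implies s), 1
11. p, 1
12. not s, 1
13. not s implies p, 1
14. not q, 1
15. Box ((not p and q) or (p implies s)), 2
16. not s implies p, 2
17. (not p and q) or (p implies s), 0
18. (not p and q) or (p implies s), 1
19. (not p and q) or (p implies s), 2
20. s, 2
21. p implies s, 0
22. p implies s, 1
23. not p and q, 2
24. not p, 2
25. q, 2
26. s, 0
27. s, 1
Accessibility: 0R0, 0R1, 0R2, 1R0, 1R1, 1R2, 2R0, 2R1, 2R2
Branch closes: s and not s both at 1.
Every branch closes (one shown): valid in S5.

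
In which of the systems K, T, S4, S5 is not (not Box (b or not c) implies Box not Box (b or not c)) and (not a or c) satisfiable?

K, T, S4

S4-tableau for the formula:
1. not (not Box (b or not c) implies Box not Box (b or not c)) and (not a or c), w0
2. not (not Box (b or not c) implies Box not Box (b or not c)), w0
3. not a or c, w0
4. not Box (b or not c), w0
5. not Box not Box (b or not c), w0
6. c, w0
7. not (b or not c), w1
8. not b, w1
9. c, w1
10. Box (b or not c), w2
11. b or not c, w2
12. not c, w2
Accessibility: w0Rw0, w0Rw1, w0Rw2, w1Rw1, w2Rw2
Complete open branch: satisfiable in S4, hence also in K, T (this S4-model is also a K-model and a T-model).
S5-tableau for the formula:
1. not (not Box (b or not c) implies Box not Box (b or not c)) and (not a or c), w0
2. not (not Box (b or not c) implies Box not Box (b or not c)), w0
3. not a or c, w0
4. not Box (b or not c), w0
5. not Box not Box (b or not c), w0
6. c, w0
7. not (b or not c), w1
8. not b, w1
9. c, w1
10. Box (b or not c), w2
11. b or not c, w0
12. b or not c, w1
13. b or not c, w2
14. b, w0
15. not c, w1
Accessibility: w0Rw0, w0Rw1, w0Rw2, w1Rw0, w1Rw1, w1Rw2, w2Rw0, w2Rw1, w2Rw2
Branch closes: c and not c both at w1.
Every branch closes (one shown): unsatisfiable in S5.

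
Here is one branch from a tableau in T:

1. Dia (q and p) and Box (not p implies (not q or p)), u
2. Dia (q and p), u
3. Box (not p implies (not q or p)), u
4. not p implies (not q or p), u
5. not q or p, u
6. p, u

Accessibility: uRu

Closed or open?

There is no literal clash: for every atom and world, at most one sign appears.

Open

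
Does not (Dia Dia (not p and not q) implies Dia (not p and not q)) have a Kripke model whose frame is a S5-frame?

No, unsatisfiable

1. not (Dia Dia (not p and not q) implies Dia (not p and not q)), u
2. Dia Dia (not p and not q), u
3. not Dia (not p and not q), u
4. not (not p and not q), u
5. q, u
6. Dia (not p and not q), v
7. not (not p and not q), v
8. q, v
9. not p and not q, w
10. not p, w
11. not q, w
12. not (not p and not q), w
13. q, w
Accessibility: uRu, uRv, uRw, vRu, vRv, vRw, wRu, wRv, wRw
Branch closes: q and not q both at w.
(One branch shown.) All branches close.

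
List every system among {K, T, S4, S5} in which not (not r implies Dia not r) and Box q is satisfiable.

K

T-tableau for the formula:
1. not (not r implies Dia not r) and Box q, u
2. not (not r implies Dia not r), u
3. Box q, u
4. not r, u
5. not Dia not r, u
6. q, u
7. r, u
Accessibility: uRu
Branch closes: r and not r both at u.
Every branch closes (one shown): unsatisfiable in T, hence also in S4, S5 (every S4/S5-frame is a T-frame).
K-tableau for the formula:
1. not (not r implies Dia not r) and Box q, u
2. not (not r implies Dia not r), u
3. Box q, u
4. not r, u
5. not Dia not r, u
Complete open branch: satisfiable in K.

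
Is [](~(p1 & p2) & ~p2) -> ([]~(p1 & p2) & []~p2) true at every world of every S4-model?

Yes, valid

Tableau for the negation ~([](~(p1 & p2) & ~p2) -> ([]~(p1 & p2) & []~p2)):
1. ~([](~(p1 & p2) & ~p2) -> ([]~(p1 & p2) & []~p2)), w0
2. [](~(p1 & p2) & ~p2), w0
3. ~([]~(p1 & p2) & []~p2), w0
4. ~(p1 & p2) & ~p2, w0
5. ~(p1 & p2), w0
6. ~p2, w0
7. ~[]~(p1 & p2), w0
8. p1 & p2, w1
9. p1, w1
10. p2, w1
11. ~(p1 & p2) & ~p2, w1
12. ~(p1 & p2), w1
13. ~p2, w1
Accessibility: w0Rw0, w0Rw1, w1Rw1
Branch closes: p2 and ~p2 both at w1.
All branches of the negation close; one closing branch shown above.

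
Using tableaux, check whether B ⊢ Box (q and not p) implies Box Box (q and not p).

No, not valid

Tableau for the negation not (Box (q and not p) implies Box Box (q and not p)):
1. not (Box (q and not p) implies Box Box (q and not p)), w0
2. Box (q and not p), w0
3. not Box Box (q and not p), w0
4. q and not p, w0
5. q, w0
6. not p, w0
7. not Box (q and not p), w1
8. q and not p, w1
9. q, w1
10. not p, w1
11. not (q and not p), w2
12. p, w2
Accessibility: w0Rw0, w0Rw1, w1Rw0, w1Rw1, w1Rw2, w2Rw1, w2Rw2
The negation has an open branch (countermodel exists).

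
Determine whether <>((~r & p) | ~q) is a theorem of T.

No, not valid

Tableau for the negation ~<>((~r & p) | ~q):
1. ~<>((~r & p) | ~q), 0
2. ~((~r & p) | ~q), 0
3. ~(~r & p), 0
4. q, 0
5. ~p, 0
Accessibility: 0R0
The negation has an open branch (countermodel exists).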